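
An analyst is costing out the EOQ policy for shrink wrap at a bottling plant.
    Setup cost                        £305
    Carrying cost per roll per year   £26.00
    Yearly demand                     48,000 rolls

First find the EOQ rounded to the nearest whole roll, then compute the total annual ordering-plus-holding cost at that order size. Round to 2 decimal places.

Optimal lot size Q* = (2 × 48,000 × £305 / £26)^½ ≈ 1,061.20 → Q = 1,061 rolls
Ordering: D/Q × S = 48,000/1,061 × £305 = £13,798.30
Holding:  Q/2 × H = 1,061/2 × £26 = £13,793.00
Total = £13,798.30 + £13,793.00 = £27,591.30

£27,591.30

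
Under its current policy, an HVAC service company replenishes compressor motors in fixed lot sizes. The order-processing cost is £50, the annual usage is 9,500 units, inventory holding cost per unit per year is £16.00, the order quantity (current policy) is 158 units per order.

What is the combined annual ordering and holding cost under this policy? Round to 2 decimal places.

Annual ordering cost = (D/Q)·S = (9,500/158) × 50 = £3,006.33
Annual holding cost  = (Q/2)·H = (158/2) × 16 = £1,264.00
Total = £3,006.33 + £1,264.00 = £4,270.33

£4,270.33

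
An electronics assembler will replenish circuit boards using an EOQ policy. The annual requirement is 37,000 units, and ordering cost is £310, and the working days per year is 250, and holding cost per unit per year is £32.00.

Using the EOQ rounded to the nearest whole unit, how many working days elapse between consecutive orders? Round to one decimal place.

5.7 days

2DS/H = 2·37,000·310/32 = 716,875.00
EOQ = √716,875.00 ≈ 846.68 → Q = 847 units
Cycle time = (working days × Q)/D = (250 × 847) / 37,000 = 5.723 days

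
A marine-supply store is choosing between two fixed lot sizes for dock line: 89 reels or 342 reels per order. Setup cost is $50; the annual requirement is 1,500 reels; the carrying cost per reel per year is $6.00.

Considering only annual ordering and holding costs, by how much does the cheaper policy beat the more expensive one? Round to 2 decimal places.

$135.60

TC(Q) = (D/Q)S + (Q/2)H
TC(89) = (1,500/89)×50 + (89/2)×6 = $1,109.70
TC(342) = (1,500/342)×50 + (342/2)×6 = $1,245.30
|ΔTC| = |$1,109.70 − $1,245.30| = $135.60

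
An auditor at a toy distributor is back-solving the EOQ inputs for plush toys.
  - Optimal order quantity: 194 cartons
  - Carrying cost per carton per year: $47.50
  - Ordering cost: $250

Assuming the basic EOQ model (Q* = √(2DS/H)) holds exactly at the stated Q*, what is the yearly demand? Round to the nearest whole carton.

Since Q* = (2DS/H)^½, squaring gives Q*²·H = 2DS.
D = Q²H / (2S) = 194² × 47.5 / (2 × 250) = 3,575.42

3,575 cartons per year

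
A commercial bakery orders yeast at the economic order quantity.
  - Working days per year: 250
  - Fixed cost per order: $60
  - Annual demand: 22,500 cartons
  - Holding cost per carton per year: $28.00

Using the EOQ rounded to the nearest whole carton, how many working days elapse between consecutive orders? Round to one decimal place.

3.5 days

EOQ = √(2DS/H) = √(2 × 22,500 × 60 / 28)
    = √(96,428.57) ≈ 310.53 → Q = 311 cartons
T = Q/D × 250 days = 311/22,500 × 250 = 3.456 days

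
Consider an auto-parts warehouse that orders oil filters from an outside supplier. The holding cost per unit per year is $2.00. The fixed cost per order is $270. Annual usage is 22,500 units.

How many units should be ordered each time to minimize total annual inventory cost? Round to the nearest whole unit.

2DS/H = 2·22,500·270/2 = 6,075,000.00
EOQ = √6,075,000.00 ≈ 2,464.75

2,465 units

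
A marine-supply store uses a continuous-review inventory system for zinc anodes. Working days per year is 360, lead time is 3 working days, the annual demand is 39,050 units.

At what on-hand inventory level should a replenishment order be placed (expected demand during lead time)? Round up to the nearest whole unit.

326 units

Daily demand d = 39,050 / 360 = 108.472 units/day
Demand during lead time = 108.472 × 3 = 325.42
Reorder point = 325.42 → round up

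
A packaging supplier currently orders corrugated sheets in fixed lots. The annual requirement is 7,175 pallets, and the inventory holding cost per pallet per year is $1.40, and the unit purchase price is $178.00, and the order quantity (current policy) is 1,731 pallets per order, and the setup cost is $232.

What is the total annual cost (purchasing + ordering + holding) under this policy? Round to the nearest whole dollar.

Annual ordering cost = (D/Q)·S = (7,175/1,731) × 232 = $961.64
Annual holding cost  = (Q/2)·H = (1,731/2) × 1.4 = $1,211.70
Purchase cost = D·C = 7,175 × 178 = $1,277,150.00
Total = $961.64 + $1,211.70 + $1,277,150.00 = $1,279,323.34

$1,279,323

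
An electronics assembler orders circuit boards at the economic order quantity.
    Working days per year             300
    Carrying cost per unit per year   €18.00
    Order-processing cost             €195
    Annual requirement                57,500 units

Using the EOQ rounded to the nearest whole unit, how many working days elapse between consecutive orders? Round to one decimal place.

EOQ = √(2DS/H) = √(2 × 57,500 × 195 / 18)
    = √(1,245,833.33) ≈ 1,116.17 → Q = 1,116 units
T = Q/D × 300 days = 1,116/57,500 × 300 = 5.823 days

5.8 days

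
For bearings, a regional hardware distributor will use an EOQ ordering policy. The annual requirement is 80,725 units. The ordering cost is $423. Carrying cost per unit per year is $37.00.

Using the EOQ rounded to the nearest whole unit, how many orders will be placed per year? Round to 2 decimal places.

59.40 orders per year

Optimal lot size Q* = (2 × 80,725 × $423 / $37)^½ ≈ 1,358.59 → Q = 1,359
Orders per year = D/Q = 80,725 / 1,359 = 59.400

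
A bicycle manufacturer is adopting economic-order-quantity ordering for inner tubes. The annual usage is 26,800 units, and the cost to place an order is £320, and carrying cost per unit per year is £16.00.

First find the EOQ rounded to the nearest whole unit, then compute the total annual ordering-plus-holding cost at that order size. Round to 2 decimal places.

£16,565.99

Q* = √(2·D·S / H) = √(2·26,800·320 / 16) = √1,072,000.0 ≈ 1,035.37 → Q = 1,035 units
Annual ordering cost = (D/Q)·S = (26,800/1,035) × 320 = £8,285.99
Annual holding cost  = (Q/2)·H = (1,035/2) × 16 = £8,280.00
Total = £8,285.99 + £8,280.00 = £16,565.99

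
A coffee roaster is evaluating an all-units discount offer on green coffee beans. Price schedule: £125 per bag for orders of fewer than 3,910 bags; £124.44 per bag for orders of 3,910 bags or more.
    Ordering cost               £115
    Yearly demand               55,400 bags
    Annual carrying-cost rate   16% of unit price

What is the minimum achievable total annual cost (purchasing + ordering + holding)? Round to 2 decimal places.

£6,934,530.24

H₁ = 16%×£125 = £20.0000;  H₂ = 16%×£124.44 = £19.9104
EOQ₁ = √(2×55,400×115/20.0000) = 798.19  (< 3,910, feasible at tier 1)
EOQ₂ = √(2×55,400×115/19.9104) = 799.98  (< 3,910 → use Q = 3,910 at tier-2 price)
TC(tier 1 (EOQ₁), Q≈798.2) = £6,940,963.71
TC(tier 2, Q≈3,910.0) = £6,934,530.24
Minimum at tier 2: £6,934,530.24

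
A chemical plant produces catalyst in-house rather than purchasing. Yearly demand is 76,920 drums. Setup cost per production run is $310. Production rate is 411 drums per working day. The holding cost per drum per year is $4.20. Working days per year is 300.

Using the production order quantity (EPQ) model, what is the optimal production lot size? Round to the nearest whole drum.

5,494 drums

d = 76,920/300 = 256.4000 drums/day;  effective holding cost H(1 − d/p) = 4.2·(1 − 256.4000/411) = 1.57985
Q* = √(2DS / H_eff) = √(2·76,920·310 / 1.57985) ≈ 5,494.23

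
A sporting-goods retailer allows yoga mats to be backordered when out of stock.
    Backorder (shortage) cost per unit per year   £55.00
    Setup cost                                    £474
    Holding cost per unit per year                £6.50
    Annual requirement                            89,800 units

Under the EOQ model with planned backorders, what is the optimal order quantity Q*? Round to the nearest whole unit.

Q* = √(2DS/H) · √((H + b)/b)
   = √(2 × 89,800 × 474 / 6.5) · √((6.5 + 55) / 55)
   = 3,618.976 × 1.0574 ≈ 3,826.85

3,827 units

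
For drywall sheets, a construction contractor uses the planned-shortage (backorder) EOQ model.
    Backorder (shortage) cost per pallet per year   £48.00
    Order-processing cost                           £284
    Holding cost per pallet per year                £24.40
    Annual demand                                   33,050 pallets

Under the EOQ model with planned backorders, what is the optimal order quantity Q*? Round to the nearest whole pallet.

Q* = √(2DS/H) · √((H + b)/b)
   = √(2 × 33,050 × 284 / 24.4) · √((24.4 + 48) / 48)
   = 877.132 × 1.2281 ≈ 1,077.24

1,077 pallets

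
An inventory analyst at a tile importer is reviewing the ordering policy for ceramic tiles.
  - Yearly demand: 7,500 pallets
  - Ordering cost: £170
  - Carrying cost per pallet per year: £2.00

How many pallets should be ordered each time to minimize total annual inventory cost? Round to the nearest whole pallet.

Q* = √(2·D·S / H) = √(2·7,500·170 / 2) = √1,275,000.0 ≈ 1,129.16

1,129 pallets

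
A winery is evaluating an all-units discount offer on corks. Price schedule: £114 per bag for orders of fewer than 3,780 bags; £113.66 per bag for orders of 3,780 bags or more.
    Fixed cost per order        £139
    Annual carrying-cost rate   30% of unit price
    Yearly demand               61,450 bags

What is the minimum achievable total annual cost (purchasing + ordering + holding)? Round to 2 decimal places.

H₁ = 30%×£114 = £34.2000;  H₂ = 30%×£113.66 = £34.0980
EOQ₁ = √(2×61,450×139/34.2000) = 706.76  (< 3,780, feasible at tier 1)
EOQ₂ = √(2×61,450×139/34.0980) = 707.81  (< 3,780 → use Q = 3,780 at tier-2 price)
TC(tier 1 (EOQ₁), Q≈706.8) = £7,029,471.10
TC(tier 2, Q≈3,780.0) = £7,051,111.89
Minimum at tier 1 (EOQ₁): £7,029,471.10

£7,029,471.10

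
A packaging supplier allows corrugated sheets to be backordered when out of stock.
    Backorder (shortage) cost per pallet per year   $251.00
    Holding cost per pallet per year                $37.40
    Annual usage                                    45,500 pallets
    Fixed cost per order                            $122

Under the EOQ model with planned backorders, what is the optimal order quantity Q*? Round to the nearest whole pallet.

584 pallets

Q* = √(2DS/H) · √((H + b)/b)
   = √(2 × 45,500 × 122 / 37.4) · √((37.4 + 251) / 251)
   = 544.835 × 1.0719 ≈ 584.02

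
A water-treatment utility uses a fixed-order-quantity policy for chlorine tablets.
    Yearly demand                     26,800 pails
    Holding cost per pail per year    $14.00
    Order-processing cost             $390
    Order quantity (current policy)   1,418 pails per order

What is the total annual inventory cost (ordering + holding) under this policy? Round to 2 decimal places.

Orders/yr = 26,800/1,418 = 18.900; ordering cost = 18.900 × $390 = $7,370.94
Average inventory = 1,418/2 = 709; holding cost = 709 × $14 = $9,926.00
Total = $7,370.94 + $9,926.00 = $17,296.94

$17,296.94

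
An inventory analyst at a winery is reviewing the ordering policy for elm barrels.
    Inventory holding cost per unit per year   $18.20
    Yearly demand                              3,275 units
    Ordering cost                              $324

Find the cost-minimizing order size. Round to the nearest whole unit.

341 units

Q* = √(2·D·S / H) = √(2·3,275·324 / 18.2) = √116,604.4 ≈ 341.47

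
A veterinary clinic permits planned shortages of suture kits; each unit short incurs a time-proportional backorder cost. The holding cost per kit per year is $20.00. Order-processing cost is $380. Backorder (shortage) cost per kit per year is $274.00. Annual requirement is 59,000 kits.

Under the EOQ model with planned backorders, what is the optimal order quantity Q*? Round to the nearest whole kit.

Basic EOQ = √(2·59,000·380/20) = 1,497.331
Backorder adjustment √((H+b)/b) = √((20+274)/274) = 1.0359
Q* = 1,497.331 × 1.0359 ≈ 1,551.02

1,551 kits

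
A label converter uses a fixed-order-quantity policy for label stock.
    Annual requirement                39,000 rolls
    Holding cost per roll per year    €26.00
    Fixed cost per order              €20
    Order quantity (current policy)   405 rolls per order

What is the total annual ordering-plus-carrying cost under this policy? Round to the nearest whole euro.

€7,191

Annual ordering cost = (D/Q)·S = (39,000/405) × 20 = €1,925.93
Annual holding cost  = (Q/2)·H = (405/2) × 26 = €5,265.00
Total = €1,925.93 + €5,265.00 = €7,190.93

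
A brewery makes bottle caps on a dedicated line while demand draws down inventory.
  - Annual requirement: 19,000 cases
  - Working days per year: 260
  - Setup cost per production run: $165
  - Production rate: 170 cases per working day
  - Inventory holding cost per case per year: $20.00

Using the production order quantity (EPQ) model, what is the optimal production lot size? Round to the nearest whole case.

Daily demand d = 19,000/260 = 73.077; p = 170; 1 − d/p = 0.57014
EPQ = √(2DS / (H(1 − d/p)))
    = √(2 × 19,000 × 165 / (20 × 0.57014)) ≈ 741.53

742 cases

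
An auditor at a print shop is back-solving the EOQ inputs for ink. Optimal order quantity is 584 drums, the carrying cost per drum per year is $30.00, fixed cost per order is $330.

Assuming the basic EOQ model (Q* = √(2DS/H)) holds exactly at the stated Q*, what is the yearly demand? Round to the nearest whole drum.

15,503 drums per year

From Q* = √(2DS/H) ⇒ Q*² = 2DS/H.
D = Q²H / (2S) = 584² × 30 / (2 × 330) = 15,502.55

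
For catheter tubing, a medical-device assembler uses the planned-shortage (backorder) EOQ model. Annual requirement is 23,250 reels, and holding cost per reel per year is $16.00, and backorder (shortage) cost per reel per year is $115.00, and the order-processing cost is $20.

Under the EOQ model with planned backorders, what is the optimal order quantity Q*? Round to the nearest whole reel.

257 reels

Q* = √(2DS/H) · √((H + b)/b)
   = √(2 × 23,250 × 20 / 16) · √((16 + 115) / 115)
   = 241.091 × 1.0673 ≈ 257.32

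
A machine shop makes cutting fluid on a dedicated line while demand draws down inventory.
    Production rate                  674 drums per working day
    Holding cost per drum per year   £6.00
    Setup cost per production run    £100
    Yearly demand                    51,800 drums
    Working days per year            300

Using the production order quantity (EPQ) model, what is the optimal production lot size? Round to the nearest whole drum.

d = 51,800/300 = 172.6667 drums/day;  effective holding cost H(1 − d/p) = 6·(1 − 172.6667/674) = 4.46291
Q* = √(2DS / H_eff) = √(2·51,800·100 / 4.46291) ≈ 1,523.60

1,524 drums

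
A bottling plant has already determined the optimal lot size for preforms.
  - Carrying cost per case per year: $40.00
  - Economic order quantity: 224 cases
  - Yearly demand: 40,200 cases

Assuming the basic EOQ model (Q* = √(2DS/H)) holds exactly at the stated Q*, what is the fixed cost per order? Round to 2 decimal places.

EOQ relation: Q² = 2DS/H, so rearrange for the unknown.
S = Q²H / (2D) = 224² × 40 / (2 × 40,200) = 24.9632

$24.96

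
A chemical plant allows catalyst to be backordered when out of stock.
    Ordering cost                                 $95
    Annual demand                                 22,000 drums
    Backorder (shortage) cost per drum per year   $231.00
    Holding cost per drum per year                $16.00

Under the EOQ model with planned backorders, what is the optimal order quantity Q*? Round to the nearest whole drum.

529 drums

Basic EOQ = √(2·22,000·95/16) = 511.126
Backorder adjustment √((H+b)/b) = √((16+231)/231) = 1.0341
Q* = 511.126 × 1.0341 ≈ 528.53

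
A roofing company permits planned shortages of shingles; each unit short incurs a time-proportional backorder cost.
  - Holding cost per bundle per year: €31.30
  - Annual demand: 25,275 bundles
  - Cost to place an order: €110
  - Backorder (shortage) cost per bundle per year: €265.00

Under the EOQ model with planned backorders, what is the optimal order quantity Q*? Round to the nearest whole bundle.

446 bundles

Basic EOQ = √(2·25,275·110/31.3) = 421.488
Backorder adjustment √((H+b)/b) = √((31.3+265)/265) = 1.0574
Q* = 421.488 × 1.0574 ≈ 445.68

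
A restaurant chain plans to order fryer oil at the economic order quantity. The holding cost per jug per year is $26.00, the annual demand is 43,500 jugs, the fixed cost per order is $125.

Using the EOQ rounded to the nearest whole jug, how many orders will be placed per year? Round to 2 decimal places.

67.23 orders per year

EOQ = √(2DS/H) = √(2 × 43,500 × 125 / 26)
    = √(418,269.23) ≈ 646.74 → Q = 647
N = D/Q = 43,500/647 ≈ 67.233 orders/yr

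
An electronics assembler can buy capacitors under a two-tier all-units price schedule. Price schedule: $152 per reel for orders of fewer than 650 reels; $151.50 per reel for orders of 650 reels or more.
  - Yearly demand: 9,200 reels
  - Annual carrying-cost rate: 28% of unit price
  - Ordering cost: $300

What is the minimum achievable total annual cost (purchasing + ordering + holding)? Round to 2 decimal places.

H₁ = 28%×$152 = $42.5600;  H₂ = 28%×$151.50 = $42.4200
EOQ₁ = √(2×9,200×300/42.5600) = 360.14  (< 650, feasible at tier 1)
EOQ₂ = √(2×9,200×300/42.4200) = 360.73  (< 650 → use Q = 650 at tier-2 price)
TC(tier 1 (EOQ₁), Q≈360.1) = $1,413,727.47
TC(tier 2, Q≈650.0) = $1,411,832.65
Minimum at tier 2: $1,411,832.65

$1,411,832.65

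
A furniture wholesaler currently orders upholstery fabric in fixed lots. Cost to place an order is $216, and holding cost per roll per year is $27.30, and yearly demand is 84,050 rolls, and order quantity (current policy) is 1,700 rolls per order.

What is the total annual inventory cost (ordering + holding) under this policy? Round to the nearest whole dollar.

Orders/yr = 84,050/1,700 = 49.441; ordering cost = 49.441 × $216 = $10,679.29
Average inventory = 1,700/2 = 850; holding cost = 850 × $27.3 = $23,205.00
Total = $10,679.29 + $23,205.00 = $33,884.29

$33,884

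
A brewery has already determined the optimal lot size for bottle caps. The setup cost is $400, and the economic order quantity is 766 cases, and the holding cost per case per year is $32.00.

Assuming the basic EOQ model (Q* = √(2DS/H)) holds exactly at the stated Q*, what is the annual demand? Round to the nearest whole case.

23,470 cases per year

EOQ relation: Q² = 2DS/H, so rearrange for the unknown.
D = Q²H / (2S) = 766² × 32 / (2 × 400) = 23,470.24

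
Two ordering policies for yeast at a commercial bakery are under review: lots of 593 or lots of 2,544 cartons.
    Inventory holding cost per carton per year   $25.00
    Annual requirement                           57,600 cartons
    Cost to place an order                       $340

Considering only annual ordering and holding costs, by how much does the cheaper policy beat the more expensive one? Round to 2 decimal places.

For each Q, cost = (D/Q)·S + (Q/2)·H.
TC(593) = (57,600/593)×340 + (593/2)×25 = $40,437.80
TC(2,544) = (57,600/2,544)×340 + (2,544/2)×25 = $39,498.11
|ΔTC| = |$40,437.80 − $39,498.11| = $939.68

$939.68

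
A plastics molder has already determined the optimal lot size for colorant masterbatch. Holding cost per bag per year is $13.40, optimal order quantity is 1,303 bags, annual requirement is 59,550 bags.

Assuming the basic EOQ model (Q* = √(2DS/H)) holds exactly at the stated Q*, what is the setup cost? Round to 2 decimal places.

From Q* = √(2DS/H) ⇒ Q*² = 2DS/H.
S = Q²H / (2D) = 1,303² × 13.4 / (2 × 59,550) = 191.0213

$191.02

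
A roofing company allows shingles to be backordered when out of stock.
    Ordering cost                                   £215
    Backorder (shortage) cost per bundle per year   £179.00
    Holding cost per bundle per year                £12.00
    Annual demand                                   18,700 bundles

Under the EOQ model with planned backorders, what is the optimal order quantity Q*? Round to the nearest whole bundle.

Basic EOQ = √(2·18,700·215/12) = 818.586
Backorder adjustment √((H+b)/b) = √((12+179)/179) = 1.0330
Q* = 818.586 × 1.0330 ≈ 845.58

846 bundles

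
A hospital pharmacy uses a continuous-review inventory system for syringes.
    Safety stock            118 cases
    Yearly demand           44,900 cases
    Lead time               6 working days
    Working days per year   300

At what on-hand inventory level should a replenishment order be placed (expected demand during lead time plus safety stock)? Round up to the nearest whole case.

Daily demand d = 44,900 / 300 = 149.667 cases/day
Demand during lead time = 149.667 × 6 = 898.00
Reorder point = 898.00 + 118 = 1,016.00 → round up

1,016 cases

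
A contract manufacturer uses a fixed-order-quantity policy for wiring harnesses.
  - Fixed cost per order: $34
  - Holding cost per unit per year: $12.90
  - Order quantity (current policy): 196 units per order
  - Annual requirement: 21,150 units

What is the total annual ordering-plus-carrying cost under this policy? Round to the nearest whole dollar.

Ordering: D/Q × S = 21,150/196 × $34 = $3,668.88
Holding:  Q/2 × H = 196/2 × $12.9 = $1,264.20
Total = $3,668.88 + $1,264.20 = $4,933.08

$4,933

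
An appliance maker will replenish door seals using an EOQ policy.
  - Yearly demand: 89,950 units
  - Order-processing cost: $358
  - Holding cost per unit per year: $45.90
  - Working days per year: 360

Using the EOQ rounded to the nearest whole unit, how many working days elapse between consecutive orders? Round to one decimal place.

Optimal lot size Q* = (2 × 89,950 × $358 / $45.9)^½ ≈ 1,184.54 → Q = 1,185 units
Cycle time = (working days × Q)/D = (360 × 1,185) / 89,950 = 4.743 days

4.7 days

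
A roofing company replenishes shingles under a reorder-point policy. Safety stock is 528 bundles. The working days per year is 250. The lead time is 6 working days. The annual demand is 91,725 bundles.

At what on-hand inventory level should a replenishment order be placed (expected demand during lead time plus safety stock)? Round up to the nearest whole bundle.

2,730 bundles

Daily demand d = 91,725 / 250 = 366.900 bundles/day
Demand during lead time = 366.900 × 6 = 2,201.40
Reorder point = 2,201.40 + 528 = 2,729.40 → round up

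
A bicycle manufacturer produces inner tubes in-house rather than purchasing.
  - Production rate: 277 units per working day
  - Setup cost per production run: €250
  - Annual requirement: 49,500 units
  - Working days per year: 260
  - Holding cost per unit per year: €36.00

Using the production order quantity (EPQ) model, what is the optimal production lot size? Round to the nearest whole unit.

d = 49,500/260 = 190.3846 units/day;  effective holding cost H(1 − d/p) = 36·(1 − 190.3846/277) = 11.25687
Q* = √(2DS / H_eff) = √(2·49,500·250 / 11.25687) ≈ 1,482.79

1,483 units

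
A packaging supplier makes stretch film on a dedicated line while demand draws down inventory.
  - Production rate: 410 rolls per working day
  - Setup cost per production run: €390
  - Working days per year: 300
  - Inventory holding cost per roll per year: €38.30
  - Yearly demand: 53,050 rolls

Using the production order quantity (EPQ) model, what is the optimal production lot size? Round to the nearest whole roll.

Daily demand d = 53,050/300 = 176.833; p = 410; 1 − d/p = 0.56870
EPQ = √(2DS / (H(1 − d/p)))
    = √(2 × 53,050 × 390 / (38.3 × 0.56870)) ≈ 1,378.32

1,378 rolls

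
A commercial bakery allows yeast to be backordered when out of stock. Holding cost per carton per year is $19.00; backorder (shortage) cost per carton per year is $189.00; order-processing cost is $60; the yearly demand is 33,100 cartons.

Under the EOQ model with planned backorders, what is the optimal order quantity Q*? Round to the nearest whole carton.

480 cartons

Basic EOQ = √(2·33,100·60/19) = 457.223
Backorder adjustment √((H+b)/b) = √((19+189)/189) = 1.0491
Q* = 457.223 × 1.0491 ≈ 479.65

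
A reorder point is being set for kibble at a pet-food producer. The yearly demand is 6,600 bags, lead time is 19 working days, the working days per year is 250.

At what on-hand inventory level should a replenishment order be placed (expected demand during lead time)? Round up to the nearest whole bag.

Daily demand d = 6,600 / 250 = 26.400 bags/day
Demand during lead time = 26.400 × 19 = 501.60
Reorder point = 501.60 → round up

502 bags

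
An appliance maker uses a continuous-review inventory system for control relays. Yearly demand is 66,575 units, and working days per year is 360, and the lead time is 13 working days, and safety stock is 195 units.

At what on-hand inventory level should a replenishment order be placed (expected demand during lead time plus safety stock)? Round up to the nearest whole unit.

2,600 units

Daily demand d = 66,575 / 360 = 184.931 units/day
Demand during lead time = 184.931 × 13 = 2,404.10
Reorder point = 2,404.10 + 195 = 2,599.10 → round up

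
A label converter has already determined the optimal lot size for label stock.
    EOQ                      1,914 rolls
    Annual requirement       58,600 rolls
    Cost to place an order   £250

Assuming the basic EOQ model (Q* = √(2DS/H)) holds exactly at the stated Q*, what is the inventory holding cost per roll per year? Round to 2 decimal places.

EOQ relation: Q² = 2DS/H, so rearrange for the unknown.
H = 2DS / Q² = 2 × 58,600 × 250 / 1,914² = 7.9980

£8.00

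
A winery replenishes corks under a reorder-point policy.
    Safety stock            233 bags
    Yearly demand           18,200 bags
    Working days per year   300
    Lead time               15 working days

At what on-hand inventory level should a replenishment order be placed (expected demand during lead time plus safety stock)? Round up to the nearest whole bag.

Daily demand d = 18,200 / 300 = 60.667 bags/day
Demand during lead time = 60.667 × 15 = 910.00
Reorder point = 910.00 + 233 = 1,143.00 → round up

1,143 bags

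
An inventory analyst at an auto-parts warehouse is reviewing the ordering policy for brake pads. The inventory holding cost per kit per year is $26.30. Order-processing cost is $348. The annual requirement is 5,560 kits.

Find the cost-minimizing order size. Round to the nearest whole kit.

384 kits

2DS/H = 2·5,560·348/26.3 = 147,139.16
EOQ = √147,139.16 ≈ 383.59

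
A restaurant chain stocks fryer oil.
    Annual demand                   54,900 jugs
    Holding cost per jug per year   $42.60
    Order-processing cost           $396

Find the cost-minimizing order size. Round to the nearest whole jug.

2DS/H = 2·54,900·396/42.6 = 1,020,676.06
EOQ = √1,020,676.06 ≈ 1,010.29

1,010 jugs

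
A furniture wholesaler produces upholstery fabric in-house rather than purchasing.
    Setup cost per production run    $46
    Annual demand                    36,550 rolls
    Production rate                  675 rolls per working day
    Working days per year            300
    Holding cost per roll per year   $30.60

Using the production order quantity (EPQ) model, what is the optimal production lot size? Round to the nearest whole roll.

366 rolls

d = 36,550/300 = 121.8333 rolls/day;  effective holding cost H(1 − d/p) = 30.6·(1 − 121.8333/675) = 25.07689
Q* = √(2DS / H_eff) = √(2·36,550·46 / 25.07689) ≈ 366.19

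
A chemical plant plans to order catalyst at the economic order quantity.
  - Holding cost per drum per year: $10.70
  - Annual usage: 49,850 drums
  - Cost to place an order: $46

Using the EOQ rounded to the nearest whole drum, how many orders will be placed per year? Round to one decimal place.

EOQ = √(2DS/H) = √(2 × 49,850 × 46 / 10.7)
    = √(428,616.82) ≈ 654.69 → Q = 655
N = D/Q = 49,850/655 ≈ 76.107 orders/yr

76.1 orders per year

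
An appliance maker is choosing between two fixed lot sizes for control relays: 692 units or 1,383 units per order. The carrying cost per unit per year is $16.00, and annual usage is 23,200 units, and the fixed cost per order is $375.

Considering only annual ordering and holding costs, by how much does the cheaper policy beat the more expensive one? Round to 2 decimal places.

$753.58

Annual cost at Q: ordering D·S/Q plus holding Q·H/2.
TC(692) = (23,200/692)×375 + (692/2)×16 = $18,108.25
TC(1,383) = (23,200/1,383)×375 + (1,383/2)×16 = $17,354.67
Cheaper: Q = 1,383.  Difference = $753.58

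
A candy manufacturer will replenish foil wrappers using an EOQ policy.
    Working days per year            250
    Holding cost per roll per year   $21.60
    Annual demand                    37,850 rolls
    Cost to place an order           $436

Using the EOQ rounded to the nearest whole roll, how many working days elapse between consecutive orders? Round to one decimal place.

Q* = √(2·D·S / H) = √(2·37,850·436 / 21.6) = √1,528,018.5 ≈ 1,236.13 → Q = 1,236 rolls
Days between orders = 250 / (D/Q) = 250 / 30.623 ≈ 8.164

8.2 days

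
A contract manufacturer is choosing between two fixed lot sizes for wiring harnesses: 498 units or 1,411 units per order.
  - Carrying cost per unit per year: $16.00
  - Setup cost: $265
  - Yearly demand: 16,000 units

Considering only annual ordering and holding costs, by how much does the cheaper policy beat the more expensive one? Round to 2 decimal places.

Annual cost at Q: ordering D·S/Q plus holding Q·H/2.
TC(498) = (16,000/498)×265 + (498/2)×16 = $12,498.06
TC(1,411) = (16,000/1,411)×265 + (1,411/2)×16 = $14,292.96
Cheaper: Q = 498.  Difference = $1,794.90

$1,794.90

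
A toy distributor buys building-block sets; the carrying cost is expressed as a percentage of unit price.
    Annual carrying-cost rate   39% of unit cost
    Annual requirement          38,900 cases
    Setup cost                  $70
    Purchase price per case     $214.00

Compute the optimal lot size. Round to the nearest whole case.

Carrying cost H = $214 × 39% = $83.4600/case/yr
Optimal lot size Q* = (2 × 38,900 × $70 / $83.46)^½ ≈ 255.45

255 cases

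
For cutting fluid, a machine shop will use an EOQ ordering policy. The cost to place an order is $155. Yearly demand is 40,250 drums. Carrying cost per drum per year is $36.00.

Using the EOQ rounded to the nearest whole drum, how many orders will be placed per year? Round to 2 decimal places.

68.34 orders per year

Q* = √(2·D·S / H) = √(2·40,250·155 / 36) = √346,597.2 ≈ 588.73 → Q = 589
Orders per year = D/Q = 40,250 / 589 = 68.336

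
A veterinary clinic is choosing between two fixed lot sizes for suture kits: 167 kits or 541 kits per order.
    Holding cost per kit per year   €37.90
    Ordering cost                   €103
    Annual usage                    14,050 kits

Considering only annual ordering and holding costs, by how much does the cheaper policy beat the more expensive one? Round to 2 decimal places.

€1,096.68

Annual cost at Q: ordering D·S/Q plus holding Q·H/2.
TC(167) = (14,050/167)×103 + (167/2)×37.9 = €11,830.22
TC(541) = (14,050/541)×103 + (541/2)×37.9 = €12,926.90
|ΔTC| = |€11,830.22 − €12,926.90| = €1,096.68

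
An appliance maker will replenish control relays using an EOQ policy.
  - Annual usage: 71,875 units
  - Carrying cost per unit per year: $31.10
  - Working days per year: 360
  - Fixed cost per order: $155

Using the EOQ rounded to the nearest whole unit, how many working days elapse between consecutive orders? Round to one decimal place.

4.2 days

EOQ = √(2DS/H) = √(2 × 71,875 × 155 / 31.1)
    = √(716,438.91) ≈ 846.43 → Q = 846 units
Cycle time = (working days × Q)/D = (360 × 846) / 71,875 = 4.237 days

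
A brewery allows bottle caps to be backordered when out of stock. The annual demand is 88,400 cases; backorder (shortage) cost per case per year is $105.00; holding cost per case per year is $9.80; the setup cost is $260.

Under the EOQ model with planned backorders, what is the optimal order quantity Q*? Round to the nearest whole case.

2,265 cases

Basic EOQ = √(2·88,400·260/9.8) = 2,165.782
Backorder adjustment √((H+b)/b) = √((9.8+105)/105) = 1.0456
Q* = 2,165.782 × 1.0456 ≈ 2,264.60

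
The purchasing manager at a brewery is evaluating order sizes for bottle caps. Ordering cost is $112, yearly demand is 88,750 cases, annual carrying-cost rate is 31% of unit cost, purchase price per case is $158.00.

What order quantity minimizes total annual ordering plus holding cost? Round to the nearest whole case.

H = i·C = 0.31 × $158 = $48.9800 per case-year
Q* = √(2·D·S / H) = √(2·88,750·112 / 48.98) = √405,880.0 ≈ 637.09

637 cases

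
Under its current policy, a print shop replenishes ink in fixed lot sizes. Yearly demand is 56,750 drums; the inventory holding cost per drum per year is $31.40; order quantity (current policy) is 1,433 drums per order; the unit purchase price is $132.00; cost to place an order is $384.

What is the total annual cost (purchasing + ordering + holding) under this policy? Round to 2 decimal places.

$7,528,705.36

Ordering: D/Q × S = 56,750/1,433 × $384 = $15,207.26
Holding:  Q/2 × H = 1,433/2 × $31.4 = $22,498.10
Purchase cost = D·C = 56,750 × 132 = $7,491,000.00
Total = $15,207.26 + $22,498.10 + $7,491,000.00 = $7,528,705.36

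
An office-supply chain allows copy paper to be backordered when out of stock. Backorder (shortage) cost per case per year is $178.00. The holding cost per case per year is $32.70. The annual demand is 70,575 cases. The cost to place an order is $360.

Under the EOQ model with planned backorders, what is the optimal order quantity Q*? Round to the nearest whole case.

Q* = √(2DS/H) · √((H + b)/b)
   = √(2 × 70,575 × 360 / 32.7) · √((32.7 + 178) / 178)
   = 1,246.573 × 1.0880 ≈ 1,356.25

1,356 cases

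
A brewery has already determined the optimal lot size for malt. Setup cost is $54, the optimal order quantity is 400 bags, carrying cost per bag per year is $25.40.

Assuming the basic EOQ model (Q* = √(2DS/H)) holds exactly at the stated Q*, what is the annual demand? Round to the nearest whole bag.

From Q* = √(2DS/H) ⇒ Q*² = 2DS/H.
D = Q²H / (2S) = 400² × 25.4 / (2 × 54) = 37,629.63

37,630 bags per year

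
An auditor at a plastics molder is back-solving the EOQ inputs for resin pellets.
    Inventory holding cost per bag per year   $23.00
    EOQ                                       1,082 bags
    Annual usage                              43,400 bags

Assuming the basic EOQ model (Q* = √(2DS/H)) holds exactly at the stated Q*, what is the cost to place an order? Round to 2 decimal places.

EOQ relation: Q² = 2DS/H, so rearrange for the unknown.
S = Q²H / (2D) = 1,082² × 23 / (2 × 43,400) = 310.2149

$310.21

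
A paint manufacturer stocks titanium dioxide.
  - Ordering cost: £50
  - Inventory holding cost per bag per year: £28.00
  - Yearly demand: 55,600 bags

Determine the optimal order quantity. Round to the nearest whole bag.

EOQ = √(2DS/H) = √(2 × 55,600 × 50 / 28)
    = √(198,571.43) ≈ 445.61

446 bags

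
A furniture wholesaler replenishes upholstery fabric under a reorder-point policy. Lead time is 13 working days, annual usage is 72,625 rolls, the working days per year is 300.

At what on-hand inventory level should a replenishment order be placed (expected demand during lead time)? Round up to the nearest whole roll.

3,148 rolls

Daily demand d = 72,625 / 300 = 242.083 rolls/day
Demand during lead time = 242.083 × 13 = 3,147.08
Reorder point = 3,147.08 → round up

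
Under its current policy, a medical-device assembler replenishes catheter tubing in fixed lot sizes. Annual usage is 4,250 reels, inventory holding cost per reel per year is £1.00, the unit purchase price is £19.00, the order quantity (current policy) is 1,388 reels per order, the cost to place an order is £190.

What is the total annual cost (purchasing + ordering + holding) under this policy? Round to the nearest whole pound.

Annual ordering cost = (D/Q)·S = (4,250/1,388) × 190 = £581.77
Annual holding cost  = (Q/2)·H = (1,388/2) × 1 = £694.00
Purchase cost = D·C = 4,250 × 19 = £80,750.00
Total = £581.77 + £694.00 + £80,750.00 = £82,025.77

£82,026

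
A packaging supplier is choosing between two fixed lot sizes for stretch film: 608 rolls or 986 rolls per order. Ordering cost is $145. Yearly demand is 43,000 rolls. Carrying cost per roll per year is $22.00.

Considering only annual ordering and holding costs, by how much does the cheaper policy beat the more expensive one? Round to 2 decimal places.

$226.60

Annual cost at Q: ordering D·S/Q plus holding Q·H/2.
TC(608) = (43,000/608)×145 + (608/2)×22 = $16,942.93
TC(986) = (43,000/986)×145 + (986/2)×22 = $17,169.53
|ΔTC| = |$16,942.93 − $17,169.53| = $226.60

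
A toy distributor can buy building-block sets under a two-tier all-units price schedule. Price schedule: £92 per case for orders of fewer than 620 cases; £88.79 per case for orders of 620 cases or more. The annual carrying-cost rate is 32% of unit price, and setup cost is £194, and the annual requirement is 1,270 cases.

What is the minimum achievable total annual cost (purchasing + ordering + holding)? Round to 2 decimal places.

£120,648.79

H₁ = 32%×£92 = £29.4400;  H₂ = 32%×£88.79 = £28.4128
EOQ₁ = √(2×1,270×194/29.4400) = 129.37  (< 620, feasible at tier 1)
EOQ₂ = √(2×1,270×194/28.4128) = 131.69  (< 620 → use Q = 620 at tier-2 price)
TC(tier 1 (EOQ₁), Q≈129.4) = £120,648.79
TC(tier 2, Q≈620.0) = £121,968.66
Minimum at tier 1 (EOQ₁): £120,648.79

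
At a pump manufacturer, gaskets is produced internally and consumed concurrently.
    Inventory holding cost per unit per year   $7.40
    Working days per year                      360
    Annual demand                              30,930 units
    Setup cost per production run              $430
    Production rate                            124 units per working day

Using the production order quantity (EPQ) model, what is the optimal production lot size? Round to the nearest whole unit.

3,421 units

Daily demand d = 30,930/360 = 85.917; p = 124; 1 − d/p = 0.30712
EPQ = √(2DS / (H(1 − d/p)))
    = √(2 × 30,930 × 430 / (7.4 × 0.30712)) ≈ 3,421.11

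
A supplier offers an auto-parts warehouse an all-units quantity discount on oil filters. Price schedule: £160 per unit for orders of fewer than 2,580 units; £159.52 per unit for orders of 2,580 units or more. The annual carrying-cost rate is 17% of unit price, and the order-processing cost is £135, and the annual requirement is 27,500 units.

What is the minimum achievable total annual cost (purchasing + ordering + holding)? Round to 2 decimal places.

£4,414,211.26

H₁ = 17%×£160 = £27.2000;  H₂ = 17%×£159.52 = £27.1184
EOQ₁ = √(2×27,500×135/27.2000) = 522.47  (< 2,580, feasible at tier 1)
EOQ₂ = √(2×27,500×135/27.1184) = 523.26  (< 2,580 → use Q = 2,580 at tier-2 price)
TC(tier 1 (EOQ₁), Q≈522.5) = £4,414,211.26
TC(tier 2, Q≈2,580.0) = £4,423,221.69
Minimum at tier 1 (EOQ₁): £4,414,211.26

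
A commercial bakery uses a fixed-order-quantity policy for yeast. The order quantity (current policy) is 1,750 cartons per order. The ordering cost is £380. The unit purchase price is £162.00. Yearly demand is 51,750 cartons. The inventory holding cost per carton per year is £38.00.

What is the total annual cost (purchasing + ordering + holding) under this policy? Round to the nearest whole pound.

£8,427,987

Annual ordering cost = (D/Q)·S = (51,750/1,750) × 380 = £11,237.14
Annual holding cost  = (Q/2)·H = (1,750/2) × 38 = £33,250.00
Purchase cost = D·C = 51,750 × 162 = £8,383,500.00
Total = £11,237.14 + £33,250.00 + £8,383,500.00 = £8,427,987.14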